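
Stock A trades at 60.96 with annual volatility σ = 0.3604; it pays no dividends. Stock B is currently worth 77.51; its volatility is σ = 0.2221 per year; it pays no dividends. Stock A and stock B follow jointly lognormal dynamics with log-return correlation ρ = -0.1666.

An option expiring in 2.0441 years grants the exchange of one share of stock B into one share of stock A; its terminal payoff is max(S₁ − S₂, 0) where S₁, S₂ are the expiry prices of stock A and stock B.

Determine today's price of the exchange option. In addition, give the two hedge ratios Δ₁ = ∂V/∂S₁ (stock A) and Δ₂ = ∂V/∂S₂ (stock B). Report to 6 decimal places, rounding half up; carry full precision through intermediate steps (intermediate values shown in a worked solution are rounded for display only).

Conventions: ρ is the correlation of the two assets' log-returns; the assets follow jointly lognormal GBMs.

σ_eff = √(σ₁² + σ₂² − 2ρσ₁σ₂) = √(0.3604² + 0.2221² − 2·-0.1666·0.3604·0.2221) = 0.453748
d₁ = (ln(S₁/S₂) + (q₂ − q₁ + σ_eff²/2)T) / (σ_eff√T) = (ln(60.96/77.51) + (0.0 − 0.0 + 0.102944)·2.0441) / 0.648733 = -0.045877
d₂ = d₁ − σ_eff√T = -0.045877 − 0.648733 = -0.694610
N(d₁) = 0.481704,  N(d₂) = 0.243650
V = S₁·e^{−q₁T}·N(d₁) − S₂·e^{−q₂T}·N(d₂) = 29.364692 − 18.885307 = 10.479386
Key observation: the rate r is irrelevant here: denominating values in stock B turns the exchange into a ratio option on S₁/S₂, and discounting at r drops out.
Δ₁ = e^{−q₁T}·N(d₁) = 0.481704;  Δ₂ = −e^{−q₂T}·N(d₂) = -0.243650

exchange price = 10.479386
Δ1 = 0.481704
Δ2 = -0.243650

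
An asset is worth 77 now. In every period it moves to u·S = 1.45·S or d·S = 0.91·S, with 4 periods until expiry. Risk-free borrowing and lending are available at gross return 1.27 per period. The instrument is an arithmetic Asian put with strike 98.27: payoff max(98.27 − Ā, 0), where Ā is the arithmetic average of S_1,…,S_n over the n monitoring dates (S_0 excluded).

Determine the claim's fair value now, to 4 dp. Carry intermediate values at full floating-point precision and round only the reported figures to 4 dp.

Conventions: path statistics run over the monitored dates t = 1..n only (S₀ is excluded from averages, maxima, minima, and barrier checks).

Set p* = 0.6667 (from d < R < u); the path-dependent value is the discounted p*-expectation over all price paths.
Enumerate all 2^4 = 16 price paths (U = up ×1.45, D = down ×0.91); each path with k up-moves has probability p*^k·(1−p*)^(4−k).
DDDD: Ā=61.1653, payoff=37.1047, prob=0.012346
UDDD: Ā=97.4613, payoff=0.8087, prob=0.024691
DUDD: Ā=87.0663, payoff=11.2037, prob=0.024691
UUDD: Ā=138.7320, payoff=0.0000, prob=0.049383
DDUD: Ā=77.6068, payoff=20.6632, prob=0.024691
UDUD: Ā=123.6592, payoff=0.0000, prob=0.049383
DUUD: Ā=113.2642, payoff=0.0000, prob=0.049383
UUUD: Ā=180.4759, payoff=0.0000, prob=0.098765
DDDU: Ā=68.9987, payoff=29.2713, prob=0.024691
UDDU: Ā=109.9430, payoff=0.0000, prob=0.049383
DUDU: Ā=99.5480, payoff=0.0000, prob=0.049383
UUDU: Ā=158.6205, payoff=0.0000, prob=0.098765
DDUU: Ā=90.0886, payoff=8.1814, prob=0.049383
UDUU: Ā=143.5477, payoff=0.0000, prob=0.098765
DUUU: Ā=133.1527, payoff=0.0000, prob=0.098765
UUUU: Ā=212.1664, payoff=0.0000, prob=0.197531
Price = Σ prob·payoff / R^4 = 2.391658 / 2.601446 = 0.9194

price = 0.9194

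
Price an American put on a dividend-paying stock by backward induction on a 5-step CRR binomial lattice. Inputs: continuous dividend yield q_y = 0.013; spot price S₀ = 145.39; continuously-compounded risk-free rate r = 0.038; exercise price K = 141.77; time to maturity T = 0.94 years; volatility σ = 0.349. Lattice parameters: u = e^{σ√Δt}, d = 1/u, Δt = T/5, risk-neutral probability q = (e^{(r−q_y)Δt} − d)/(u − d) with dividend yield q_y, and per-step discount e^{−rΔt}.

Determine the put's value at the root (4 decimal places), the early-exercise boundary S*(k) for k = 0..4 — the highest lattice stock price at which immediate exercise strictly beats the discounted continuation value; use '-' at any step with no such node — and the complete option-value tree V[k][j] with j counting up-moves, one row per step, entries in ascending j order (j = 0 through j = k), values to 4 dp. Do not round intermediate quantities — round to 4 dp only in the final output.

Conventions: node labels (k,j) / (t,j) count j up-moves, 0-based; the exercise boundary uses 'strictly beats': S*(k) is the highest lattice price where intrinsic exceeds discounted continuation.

Δt=0.18800  u=1.16337  d=0.85957  q=0.47775  discount=0.99288
step 5 (expiry): payoffs max(K−S,0) = 73.5454 49.4324 16.7971 0.0000 0.0000 0.0000
step 4: (k=4,j=0): S=79.3706, K−S=62.3994, hold=61.5839 ⇒ V=62.3994 exercise | (k=4,j=1): S=107.4230, K−S=34.3470, hold=33.6000 ⇒ V=34.3470 exercise | (k=4,j=2): S=145.3900, K−S=0.0000, hold=8.7099 ⇒ V=8.7099 continue | (k=4,j=3): S=196.7759, K−S=0.0000, hold=0.0000 ⇒ V=0.0000 continue | (k=4,j=4): S=266.3233, K−S=0.0000, hold=0.0000 ⇒ V=0.0000 continue  boundary S*=107.4230
step 3: (k=3,j=0): S=92.3376, K−S=49.4324, hold=48.6486 ⇒ V=49.4324 exercise | (k=3,j=1): S=124.9729, K−S=16.7971, hold=21.9416 ⇒ V=21.9416 continue | (k=3,j=2): S=169.1427, K−S=0.0000, hold=4.5164 ⇒ V=4.5164 continue | (k=3,j=3): S=228.9236, K−S=0.0000, hold=0.0000 ⇒ V=0.0000 continue  boundary S*=92.3376
step 2: (k=2,j=0): S=107.4230, K−S=34.3470, hold=36.0403 ⇒ V=36.0403 continue | (k=2,j=1): S=145.3900, K−S=0.0000, hold=13.5198 ⇒ V=13.5198 continue | (k=2,j=2): S=196.7759, K−S=0.0000, hold=2.3419 ⇒ V=2.3419 continue  boundary S*=-
step 1: (k=1,j=0): S=124.9729, K−S=16.7971, hold=25.1012 ⇒ V=25.1012 continue | (k=1,j=1): S=169.1427, K−S=0.0000, hold=8.1213 ⇒ V=8.1213 continue  boundary S*=-
step 0: (k=0,j=0): S=145.3900, K−S=0.0000, hold=16.8682 ⇒ V=16.8682 continue  boundary S*=-

price = 16.8682
boundary = - - - 92.3376 107.4230
tree:
16.8682
25.1012 8.1213
36.0403 13.5198 2.3419
49.4324 21.9416 4.5164 0.0000
62.3994 34.3470 8.7099 0.0000 0.0000
73.5454 49.4324 16.7971 0.0000 0.0000 0.0000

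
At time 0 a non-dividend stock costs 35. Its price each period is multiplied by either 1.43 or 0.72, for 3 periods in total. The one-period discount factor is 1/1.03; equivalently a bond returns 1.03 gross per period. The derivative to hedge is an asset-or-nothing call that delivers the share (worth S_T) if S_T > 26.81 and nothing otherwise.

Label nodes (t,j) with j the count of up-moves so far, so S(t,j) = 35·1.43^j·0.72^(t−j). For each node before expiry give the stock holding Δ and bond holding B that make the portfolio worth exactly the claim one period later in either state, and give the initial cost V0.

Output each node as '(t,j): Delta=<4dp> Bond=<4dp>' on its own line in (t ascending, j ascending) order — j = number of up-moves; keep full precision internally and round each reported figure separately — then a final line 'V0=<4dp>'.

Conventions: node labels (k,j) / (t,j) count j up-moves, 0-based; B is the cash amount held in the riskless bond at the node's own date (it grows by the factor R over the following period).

(0,0): Delta=1.3291 Bond=-23.5272
(1,0): Delta=1.2209 Bond=-21.5068
(1,1): Delta=1.3994 Bond=-27.7507
(2,0): Delta=0.0000 Bond=0.0000
(2,1): Delta=2.0141 Bond=-50.7352
(2,2): Delta=1.0000 Bond=0.0000
V0=22.9907

Arbitrage-free pricing uses the up-move probability p* = (R−d)/(u−d) = 0.4366, discounting each step at R = 1.03.
Terminal payoffs: V(3,0)=0.0000, V(3,1)=0.0000, V(3,2)=51.5315, V(3,3)=102.3472
  t=2,j=0: stock 18.1440 → up 25.9459 (V=0.0000), down 13.0637 (V=0.0000). Price 0.0000; hedge Δ=0.0000, bond B=0.0000.
  t=2,j=1: stock 36.0360 → up 51.5315 (V=51.5315), down 25.9459 (V=0.0000). Price 21.8443; hedge Δ=2.0141, bond B=-50.7352.
  t=2,j=2: stock 71.5715 → up 102.3472 (V=102.3472), down 51.5315 (V=51.5315). Price 71.5715; hedge Δ=1.0000, bond B=0.0000.
  t=1,j=0: stock 25.2000 → up 36.0360 (V=21.8443), down 18.1440 (V=0.0000). Price 9.2599; hedge Δ=1.2209, bond B=-21.5068.
  t=1,j=1: stock 50.0500 → up 71.5715 (V=71.5715), down 36.0360 (V=21.8443). Price 42.2876; hedge Δ=1.3994, bond B=-27.7507.
  t=0,j=0: stock 35.0000 → up 50.0500 (V=42.2876), down 25.2000 (V=9.2599). Price 22.9907; hedge Δ=1.3291, bond B=-23.5272.
Check: Δ(0,0)·S0 + B(0,0) = 22.9907 = V0.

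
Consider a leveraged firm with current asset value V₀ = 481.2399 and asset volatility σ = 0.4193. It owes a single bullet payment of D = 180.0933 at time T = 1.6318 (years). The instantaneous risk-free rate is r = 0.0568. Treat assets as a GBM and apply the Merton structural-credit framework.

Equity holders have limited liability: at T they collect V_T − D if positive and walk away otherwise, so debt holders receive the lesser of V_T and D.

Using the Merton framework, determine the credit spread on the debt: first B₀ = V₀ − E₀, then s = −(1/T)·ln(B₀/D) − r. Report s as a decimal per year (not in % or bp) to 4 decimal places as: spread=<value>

With assets at 481.2399 and a single debt payment of 180.0933 at 1.6318 years:
d₁ = [ln(V₀/D) + (r + σ²/2)T] / (σ√T)
   = [ln(481.2399/180.0933) + (0.0568 + 0.5·0.4193²)·1.6318] / (0.4193·√1.6318)
   = [0.982891 + 0.236132] / 0.535622 = 2.275901
d₂ = d₁ − σ√T = 2.275901 − 0.535622 = 1.740279
N(d₁) = 0.988574,  N(d₂) = 0.959095,  e^(−rT) = 0.911479
E₀ = V₀·N(d₁) − D·e^(−rT)·N(d₂)
   = 481.2399·0.988574 − 180.0933·0.911479·0.959095 = 318.304540
B₀ = V₀ − E₀ = 481.2399 − 318.304540 = 162.935360
spread = −(1/T)·ln(B₀/D) − r = −(1/1.6318)·ln(162.935360/180.0933) − 0.0568 = 0.00455647

spread=0.0046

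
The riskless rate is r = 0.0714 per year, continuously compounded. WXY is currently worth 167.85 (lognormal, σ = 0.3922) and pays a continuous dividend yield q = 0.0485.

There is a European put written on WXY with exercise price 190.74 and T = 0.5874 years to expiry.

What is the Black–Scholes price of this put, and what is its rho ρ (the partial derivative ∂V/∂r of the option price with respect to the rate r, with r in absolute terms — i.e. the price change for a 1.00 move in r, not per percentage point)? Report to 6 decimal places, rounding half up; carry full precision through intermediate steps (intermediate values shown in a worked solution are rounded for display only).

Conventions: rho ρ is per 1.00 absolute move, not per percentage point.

price = 32.021332
ρ = -75.447450

σ√T = 0.3922·√0.5874 = 0.300590
d₁ = (ln(S/K) + (r−q+σ²/2)T) / (σ√T) = (ln(167.85/190.74) + (0.0714−0.0485+0.3922²/2)·0.5874) / 0.300590 = (-0.127841 + 0.058629) / 0.300590 = -0.230253
d₂ = d₁ − σ√T = -0.230253 − 0.300590 = -0.530843
e^{−rT} = 0.958927
e^{−qT} = 0.971913
N(−d₁) = 0.591053,  N(−d₂) = 0.702236
Put price V = K·e^{−rT}·N(−d₂) − S·e^{−qT}·N(−d₁) = 128.443055 − 96.421722 = 32.021332
ρ = −K·T·e^{−rT}·N(−d₂) = -75.447450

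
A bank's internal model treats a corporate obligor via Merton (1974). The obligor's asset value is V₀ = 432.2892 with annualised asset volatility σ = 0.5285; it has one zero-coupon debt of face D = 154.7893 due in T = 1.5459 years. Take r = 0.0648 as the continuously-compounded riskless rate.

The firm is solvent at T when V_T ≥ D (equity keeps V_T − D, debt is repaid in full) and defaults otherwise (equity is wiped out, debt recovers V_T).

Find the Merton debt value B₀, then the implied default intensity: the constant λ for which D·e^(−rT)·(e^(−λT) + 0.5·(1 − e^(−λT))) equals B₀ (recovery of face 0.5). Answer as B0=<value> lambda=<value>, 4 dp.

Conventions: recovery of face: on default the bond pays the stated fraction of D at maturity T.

B0=137.3006 lambda=0.0258

Apply the equity-as-call identities (strike 154.7893, horizon 1.5459 years):
d₁ = [ln(V₀/D) + (r + σ²/2)T] / (σ√T)
   = [ln(432.2892/154.7893) + (0.0648 + 0.5·0.5285²)·1.5459] / (0.5285·√1.5459)
   = [1.027030 + 0.316069] / 0.657106 = 2.043959
d₂ = d₁ − σ√T = 2.043959 − 0.657106 = 1.386853
N(d₁) = 0.979521,  N(d₂) = 0.917257,  e^(−rT) = 0.904680
E₀ = V₀·N(d₁) − D·e^(−rT)·N(d₂)
   = 432.2892·0.979521 − 154.7893·0.904680·0.917257 = 294.988643
B₀ = V₀ − E₀ = 432.2892 − 294.988643 = 137.300557
e^(−λT) = (B₀·e^(rT)/D − 0.5)/(1 − 0.5) = (137.3006·1.105364/154.7893 − 0.5)/0.5 = 0.96095058
λ = −ln(0.96095058)/1.5459 = 0.025766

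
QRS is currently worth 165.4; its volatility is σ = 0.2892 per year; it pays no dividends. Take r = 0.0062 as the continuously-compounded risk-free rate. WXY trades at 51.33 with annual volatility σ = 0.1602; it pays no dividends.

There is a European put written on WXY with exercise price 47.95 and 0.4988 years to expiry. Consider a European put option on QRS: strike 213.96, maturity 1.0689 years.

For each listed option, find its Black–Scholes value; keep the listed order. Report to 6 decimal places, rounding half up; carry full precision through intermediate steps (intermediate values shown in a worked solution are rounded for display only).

price(WXY put K=47.95) = 0.900182
price(QRS put K=213.96) = 53.395145

[WXY put K=47.95]
σ√T = 0.1602·√0.4988 = 0.113142
d₁ = (ln(S/K) + (r+σ²/2)T) / (σ√T) = (ln(51.33/47.95) + (0.0062+0.1602²/2)·0.4988) / 0.113142 = (0.068117 + 0.009493) / 0.113142 = 0.685947
d₂ = d₁ − σ√T = 0.685947 − 0.113142 = 0.572804
e^{−rT} = 0.996912
N(−d₁) = 0.246373,  N(−d₂) = 0.283389
price = K·e^{−rT}·N(−d₂) − S·N(−d₁) = 13.546523 − 12.646340 = 0.900182
[QRS put K=213.96]
σ√T = 0.2892·√1.0689 = 0.298997
d₁ = (ln(S/K) + (r+σ²/2)T) / (σ√T) = (ln(165.4/213.96) + (0.0062+0.2892²/2)·1.0689) / 0.298997 = (-0.257422 + 0.051327) / 0.298997 = -0.689290
d₂ = d₁ − σ√T = -0.689290 − 0.298997 = -0.988287
e^{−rT} = 0.993395
N(−d₁) = 0.754679,  N(−d₂) = 0.838494
price = K·e^{−rT}·N(−d₂) − S·N(−d₁) = 178.219130 − 124.823985 = 53.395145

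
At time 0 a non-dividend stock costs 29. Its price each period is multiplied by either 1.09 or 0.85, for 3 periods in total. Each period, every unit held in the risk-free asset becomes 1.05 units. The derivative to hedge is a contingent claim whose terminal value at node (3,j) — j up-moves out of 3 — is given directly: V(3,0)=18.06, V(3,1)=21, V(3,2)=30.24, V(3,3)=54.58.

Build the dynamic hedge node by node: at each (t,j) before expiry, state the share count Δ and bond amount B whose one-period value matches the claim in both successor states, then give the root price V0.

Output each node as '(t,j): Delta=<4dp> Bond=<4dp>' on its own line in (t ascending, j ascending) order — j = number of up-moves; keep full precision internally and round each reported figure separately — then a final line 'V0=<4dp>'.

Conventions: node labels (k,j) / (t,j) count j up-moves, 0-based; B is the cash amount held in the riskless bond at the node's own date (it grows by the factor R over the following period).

(0,0): Delta=2.5479 Bond=-36.2022
(1,0): Delta=1.3185 Bond=-7.7063
(1,1): Delta=2.7397 Bond=-44.0734
(2,0): Delta=0.5847 Bond=7.2833
(2,1): Delta=1.4329 Bond=-11.1667
(2,2): Delta=2.9435 Bond=-53.2992
V0=37.6872

No-arbitrage ⇒ martingale measure with p* = (R−d)/(u−d) = 0.8333.
Expiry values: V(3,0)=18.0600, V(3,1)=21.0000, V(3,2)=30.2400, V(3,3)=54.5800
  t=2,j=0: stock 20.9525 → up 22.8382 (V=21.0000), down 17.8096 (V=18.0600). Price 19.5333; hedge Δ=0.5847, bond B=7.2833.
  t=2,j=1: stock 26.8685 → up 29.2867 (V=30.2400), down 22.8382 (V=21.0000). Price 27.3333; hedge Δ=1.4329, bond B=-11.1667.
  t=2,j=2: stock 34.4549 → up 37.5558 (V=54.5800), down 29.2867 (V=30.2400). Price 48.1175; hedge Δ=2.9435, bond B=-53.2992.
  t=1,j=0: stock 24.6500 → up 26.8685 (V=27.3333), down 20.9525 (V=19.5333). Price 24.7937; hedge Δ=1.3185, bond B=-7.7063.
  t=1,j=1: stock 31.6100 → up 34.4549 (V=48.1175), down 26.8685 (V=27.3333). Price 42.5271; hedge Δ=2.7397, bond B=-44.0734.
  t=0,j=0: stock 29.0000 → up 31.6100 (V=42.5271), down 24.6500 (V=24.7937). Price 37.6872; hedge Δ=2.5479, bond B=-36.2022.
Check: Δ(0,0)·S0 + B(0,0) = 37.6872 = V0.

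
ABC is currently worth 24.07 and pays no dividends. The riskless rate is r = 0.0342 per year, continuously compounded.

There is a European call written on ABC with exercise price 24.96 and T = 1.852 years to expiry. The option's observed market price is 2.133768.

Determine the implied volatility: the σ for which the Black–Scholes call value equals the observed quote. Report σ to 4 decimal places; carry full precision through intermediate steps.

sigma = 0.1394

At σ = 0.1394 the Black–Scholes value reproduces the quote:
σ√T = 0.1394·√1.852 = 0.189707
d₁ = (ln(S/K) + (r+σ²/2)T) / (σ√T) = (ln(24.07/24.96) + (0.0342+0.1394²/2)·1.852) / 0.189707 = (-0.036308 + 0.081333) / 0.189707 = 0.237337
d₂ = d₁ − σ√T = 0.237337 − 0.189707 = 0.047630
e^{−rT} = 0.938626
N(d₁) = 0.593802,  N(d₂) = 0.518994
V = S·N(d₁) − K·e^{−rT}·N(d₂) = 14.292821 − 12.159053 = 2.133768 (equal to the quote); since ∂V/∂σ > 0 for all σ, the implied volatility is unique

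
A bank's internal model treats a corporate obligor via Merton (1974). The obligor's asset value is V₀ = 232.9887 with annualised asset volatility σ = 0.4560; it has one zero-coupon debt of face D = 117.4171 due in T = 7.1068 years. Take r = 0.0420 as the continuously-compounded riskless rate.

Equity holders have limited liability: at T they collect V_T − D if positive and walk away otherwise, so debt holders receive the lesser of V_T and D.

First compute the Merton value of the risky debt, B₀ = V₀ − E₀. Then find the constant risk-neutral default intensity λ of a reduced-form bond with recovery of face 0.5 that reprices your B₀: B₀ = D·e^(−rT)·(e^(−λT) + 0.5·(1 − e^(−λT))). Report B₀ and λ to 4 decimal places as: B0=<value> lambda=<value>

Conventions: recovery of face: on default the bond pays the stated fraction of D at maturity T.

Equity is a call on the firm's assets struck at D = 117.4171:
d₁ = [ln(V₀/D) + (r + σ²/2)T] / (σ√T)
   = [ln(232.9887/117.4171) + (0.0420 + 0.5·0.4560²)·7.1068] / (0.4560·√7.1068)
   = [0.685257 + 1.037365] / 1.215631 = 1.417060
d₂ = d₁ − σ√T = 1.417060 − 1.215631 = 0.201429
N(d₁) = 0.921767,  N(d₂) = 0.579818,  e^(−rT) = 0.741941
E₀ = V₀·N(d₁) − D·e^(−rT)·N(d₂)
   = 232.9887·0.921767 − 117.4171·0.741941·0.579818 = 164.249593
B₀ = V₀ − E₀ = 232.9887 − 164.249593 = 68.739107
e^(−λT) = (B₀·e^(rT)/D − 0.5)/(1 − 0.5) = (68.7391·1.347816/117.4171 − 0.5)/0.5 = 0.57809497
λ = −ln(0.57809497)/7.1068 = 0.077112

B0=68.7391 lambda=0.0771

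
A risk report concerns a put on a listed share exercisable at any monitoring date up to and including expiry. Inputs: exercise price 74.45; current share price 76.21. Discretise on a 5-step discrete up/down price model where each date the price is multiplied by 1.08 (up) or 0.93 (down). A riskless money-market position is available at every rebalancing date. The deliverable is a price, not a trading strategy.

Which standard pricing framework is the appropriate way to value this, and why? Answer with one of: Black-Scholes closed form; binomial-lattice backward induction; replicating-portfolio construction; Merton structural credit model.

framework: binomial-lattice backward induction

Key observation: early exercise of the strike-74.45 put must be checked at each of the 5 dates (spot 76.21), which forces a node-by-node comparison of intrinsic and continuation value backward from expiry.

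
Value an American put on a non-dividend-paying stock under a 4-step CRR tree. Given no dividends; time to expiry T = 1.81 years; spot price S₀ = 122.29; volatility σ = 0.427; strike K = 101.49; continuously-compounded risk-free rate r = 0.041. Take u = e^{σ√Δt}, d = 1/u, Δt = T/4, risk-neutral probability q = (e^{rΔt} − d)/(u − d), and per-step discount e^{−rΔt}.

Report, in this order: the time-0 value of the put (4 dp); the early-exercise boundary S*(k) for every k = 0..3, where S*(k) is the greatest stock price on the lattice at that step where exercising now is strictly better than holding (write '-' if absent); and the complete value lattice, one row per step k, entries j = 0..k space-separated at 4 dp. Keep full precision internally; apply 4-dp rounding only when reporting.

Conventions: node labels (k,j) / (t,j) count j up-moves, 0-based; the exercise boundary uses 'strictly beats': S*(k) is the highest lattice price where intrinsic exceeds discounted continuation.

price = 13.9542
boundary = - - - 51.6604
tree:
13.9542
22.2297 4.8390
34.1872 9.1429 0.0000
49.8296 17.2751 0.0000 0.0000
62.7274 32.6403 0.0000 0.0000 0.0000

params: Δt=0.45250 u=1.33274 d=0.75034 q=0.46083 e^(-rΔt)=0.98162
t_4 payoffs: 62.7274 32.6403 0.0000 0.0000 0.0000
t_3: node(3,0) S=51.6604 payoff=49.8296 vs cont=47.9641 → 49.8296 [stop]  node(3,1) S=91.7585 payoff=9.7315 vs cont=17.2751 → 17.2751 [wait]  node(3,2) S=162.9804 payoff=0.0000 vs cont=0.0000 → 0.0000 [wait]  node(3,3) S=289.4840 payoff=0.0000 vs cont=0.0000 → 0.0000 [wait]  ⇒ S*(3)=51.6604
t_2: node(2,0) S=68.8497 payoff=32.6403 vs cont=34.1872 → 34.1872 [wait]  node(2,1) S=122.2900 payoff=0.0000 vs cont=9.1429 → 9.1429 [wait]  node(2,2) S=217.2101 payoff=0.0000 vs cont=0.0000 → 0.0000 [wait]  ⇒ S*(2)=-
t_1: node(1,0) S=91.7585 payoff=9.7315 vs cont=22.2297 → 22.2297 [wait]  node(1,1) S=162.9804 payoff=0.0000 vs cont=4.8390 → 4.8390 [wait]  ⇒ S*(1)=-
t_0: node(0,0) S=122.2900 payoff=0.0000 vs cont=13.9542 → 13.9542 [wait]  ⇒ S*(0)=-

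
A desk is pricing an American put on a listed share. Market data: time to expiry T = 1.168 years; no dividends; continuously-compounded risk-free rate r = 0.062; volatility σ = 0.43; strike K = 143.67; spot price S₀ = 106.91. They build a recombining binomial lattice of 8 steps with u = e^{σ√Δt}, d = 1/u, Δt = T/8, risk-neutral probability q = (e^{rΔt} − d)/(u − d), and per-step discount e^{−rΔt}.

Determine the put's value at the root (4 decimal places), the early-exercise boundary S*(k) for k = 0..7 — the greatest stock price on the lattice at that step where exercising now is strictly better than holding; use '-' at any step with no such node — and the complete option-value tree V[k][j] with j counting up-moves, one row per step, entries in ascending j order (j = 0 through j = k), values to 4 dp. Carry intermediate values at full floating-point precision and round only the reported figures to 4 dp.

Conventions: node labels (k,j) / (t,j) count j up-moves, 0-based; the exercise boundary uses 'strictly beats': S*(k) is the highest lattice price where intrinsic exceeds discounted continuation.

price = 40.7536
boundary = - - 76.9674 90.7115 76.9674 90.7115 106.9100 90.7115
tree:
40.7536
53.0382 28.5523
66.7026 39.6103 17.4172
78.3643 52.9585 26.2651 8.4061
88.2591 66.7026 38.1770 14.1863 2.4637
96.6547 78.3643 52.9585 23.2926 4.8422 0.0000
103.7782 88.2591 66.7026 36.7600 9.5167 0.0000 0.0000
109.8224 96.6547 78.3643 52.9585 18.7038 0.0000 0.0000 0.0000
114.9508 103.7782 88.2591 66.7026 36.7600 0.0000 0.0000 0.0000 0.0000

Δt=0.14600  u=1.17857  d=0.84849  q=0.48656  discount=0.99099
step 8 (expiry): payoffs max(K−S,0) = 114.9508 103.7782 88.2591 66.7026 36.7600 0.0000 0.0000 0.0000 0.0000
step 7: (k=7,j=0): S=33.8476, K−S=109.8224, hold=108.5278 ⇒ V=109.8224 exercise | (k=7,j=1): S=47.0153, K−S=96.6547, hold=95.3600 ⇒ V=96.6547 exercise | (k=7,j=2): S=65.3057, K−S=78.3643, hold=77.0697 ⇒ V=78.3643 exercise | (k=7,j=3): S=90.7115, K−S=52.9585, hold=51.6638 ⇒ V=52.9585 exercise | (k=7,j=4): S=126.0010, K−S=17.6690, hold=18.7038 ⇒ V=18.7038 continue | (k=7,j=5): S=175.0192, K−S=0.0000, hold=0.0000 ⇒ V=0.0000 continue | (k=7,j=6): S=243.1069, K−S=0.0000, hold=0.0000 ⇒ V=0.0000 continue | (k=7,j=7): S=337.6827, K−S=0.0000, hold=0.0000 ⇒ V=0.0000 continue  boundary S*=90.7115
step 6: (k=6,j=0): S=39.8918, K−S=103.7782, hold=102.4836 ⇒ V=103.7782 exercise | (k=6,j=1): S=55.4109, K−S=88.2591, hold=86.9645 ⇒ V=88.2591 exercise | (k=6,j=2): S=76.9674, K−S=66.7026, hold=65.4080 ⇒ V=66.7026 exercise | (k=6,j=3): S=106.9100, K−S=36.7600, hold=35.9644 ⇒ V=36.7600 exercise | (k=6,j=4): S=148.5012, K−S=0.0000, hold=9.5167 ⇒ V=9.5167 continue | (k=6,j=5): S=206.2726, K−S=0.0000, hold=0.0000 ⇒ V=0.0000 continue | (k=6,j=6): S=286.5187, K−S=0.0000, hold=0.0000 ⇒ V=0.0000 continue  boundary S*=106.9100
step 5: (k=5,j=0): S=47.0153, K−S=96.6547, hold=95.3600 ⇒ V=96.6547 exercise | (k=5,j=1): S=65.3057, K−S=78.3643, hold=77.0697 ⇒ V=78.3643 exercise | (k=5,j=2): S=90.7115, K−S=52.9585, hold=51.6638 ⇒ V=52.9585 exercise | (k=5,j=3): S=126.0010, K−S=17.6690, hold=23.2926 ⇒ V=23.2926 continue | (k=5,j=4): S=175.0192, K−S=0.0000, hold=4.8422 ⇒ V=4.8422 continue | (k=5,j=5): S=243.1069, K−S=0.0000, hold=0.0000 ⇒ V=0.0000 continue  boundary S*=90.7115
step 4: (k=4,j=0): S=55.4109, K−S=88.2591, hold=86.9645 ⇒ V=88.2591 exercise | (k=4,j=1): S=76.9674, K−S=66.7026, hold=65.4080 ⇒ V=66.7026 exercise | (k=4,j=2): S=106.9100, K−S=36.7600, hold=38.1770 ⇒ V=38.1770 continue | (k=4,j=3): S=148.5012, K−S=0.0000, hold=14.1863 ⇒ V=14.1863 continue | (k=4,j=4): S=206.2726, K−S=0.0000, hold=2.4637 ⇒ V=2.4637 continue  boundary S*=76.9674
step 3: (k=3,j=0): S=65.3057, K−S=78.3643, hold=77.0697 ⇒ V=78.3643 exercise | (k=3,j=1): S=90.7115, K−S=52.9585, hold=52.3471 ⇒ V=52.9585 exercise | (k=3,j=2): S=126.0010, K−S=17.6690, hold=26.2651 ⇒ V=26.2651 continue | (k=3,j=3): S=175.0192, K−S=0.0000, hold=8.4061 ⇒ V=8.4061 continue  boundary S*=90.7115
step 2: (k=2,j=0): S=76.9674, K−S=66.7026, hold=65.4080 ⇒ V=66.7026 exercise | (k=2,j=1): S=106.9100, K−S=36.7600, hold=39.6103 ⇒ V=39.6103 continue | (k=2,j=2): S=148.5012, K−S=0.0000, hold=17.4172 ⇒ V=17.4172 continue  boundary S*=76.9674
step 1: (k=1,j=0): S=90.7115, K−S=52.9585, hold=53.0382 ⇒ V=53.0382 continue | (k=1,j=1): S=126.0010, K−S=17.6690, hold=28.5523 ⇒ V=28.5523 continue  boundary S*=-
step 0: (k=0,j=0): S=106.9100, K−S=36.7600, hold=40.7536 ⇒ V=40.7536 continue  boundary S*=-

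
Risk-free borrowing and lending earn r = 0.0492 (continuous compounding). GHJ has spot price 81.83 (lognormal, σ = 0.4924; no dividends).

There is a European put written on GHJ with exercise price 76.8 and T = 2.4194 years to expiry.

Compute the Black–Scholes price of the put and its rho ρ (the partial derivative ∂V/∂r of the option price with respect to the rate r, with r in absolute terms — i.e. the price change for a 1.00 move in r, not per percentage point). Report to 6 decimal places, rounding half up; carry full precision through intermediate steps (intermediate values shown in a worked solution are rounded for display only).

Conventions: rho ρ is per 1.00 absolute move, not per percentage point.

price = 16.145081
ρ = -91.968434

σ√T = 0.4924·√2.4194 = 0.765900
d₁ = (ln(S/K) + (r+σ²/2)T) / (σ√T) = (ln(81.83/76.8) + (0.0492+0.4924²/2)·2.4194) / 0.765900 = (0.063439 + 0.412336) / 0.765900 = 0.621197
d₂ = d₁ − σ√T = 0.621197 − 0.765900 = -0.144702
e^{−rT} = 0.887777
N(−d₁) = 0.267235,  N(−d₂) = 0.557527
Put price V = K·e^{−rT}·N(−d₂) − S·N(−d₁) = 38.012910 − 21.867829 = 16.145081
ρ = −K·T·e^{−rT}·N(−d₂) = -91.968434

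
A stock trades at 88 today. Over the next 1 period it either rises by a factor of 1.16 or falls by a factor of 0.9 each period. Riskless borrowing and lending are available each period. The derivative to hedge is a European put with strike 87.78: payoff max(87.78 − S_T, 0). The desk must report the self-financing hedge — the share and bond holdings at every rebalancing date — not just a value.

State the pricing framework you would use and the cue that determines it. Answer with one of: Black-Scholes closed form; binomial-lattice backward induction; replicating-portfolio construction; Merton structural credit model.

framework: replicating-portfolio construction

Key observation: what is demanded is not a single number but the (Δ, B) position at each node of the 1.16/0.9 tree starting at 88; constructing those positions is the replicating-portfolio method.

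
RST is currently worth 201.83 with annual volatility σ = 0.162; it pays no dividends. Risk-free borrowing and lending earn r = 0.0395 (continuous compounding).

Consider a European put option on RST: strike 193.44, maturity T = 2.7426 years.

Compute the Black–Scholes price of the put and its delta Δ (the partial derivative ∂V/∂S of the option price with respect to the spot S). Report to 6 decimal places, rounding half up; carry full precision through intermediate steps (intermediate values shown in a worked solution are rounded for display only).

σ√T = 0.162·√2.7426 = 0.268285
d₁ = (ln(S/K) + (r+σ²/2)T) / (σ√T) = (ln(201.83/193.44) + (0.0395+0.162²/2)·2.7426) / 0.268285 = (0.042458 + 0.144321) / 0.268285 = 0.696198
d₂ = d₁ − σ√T = 0.696198 − 0.268285 = 0.427913
e^{−rT} = 0.897329
N(−d₁) = 0.243152,  N(−d₂) = 0.334357
Put price V = K·e^{−rT}·N(−d₂) − S·N(−d₁) = 58.037485 − 49.075441 = 8.962043
Δ = −N(−d₁) = -0.243152

price = 8.962043
Δ = -0.243152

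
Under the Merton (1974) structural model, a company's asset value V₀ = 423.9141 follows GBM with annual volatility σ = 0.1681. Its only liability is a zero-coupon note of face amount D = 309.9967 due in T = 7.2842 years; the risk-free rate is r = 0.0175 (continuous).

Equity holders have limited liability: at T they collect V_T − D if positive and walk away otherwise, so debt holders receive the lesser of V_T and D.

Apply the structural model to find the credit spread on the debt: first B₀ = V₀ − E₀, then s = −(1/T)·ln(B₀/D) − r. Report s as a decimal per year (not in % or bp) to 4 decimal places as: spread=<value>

Equity is a call on the firm's assets struck at D = 309.9967:
d₁ = [ln(V₀/D) + (r + σ²/2)T] / (σ√T)
   = [ln(423.9141/309.9967) + (0.0175 + 0.5·0.1681²)·7.2842] / (0.1681·√7.2842)
   = [0.312969 + 0.230391] / 0.453689 = 1.197647
d₂ = d₁ − σ√T = 1.197647 − 0.453689 = 0.743958
N(d₁) = 0.884473,  N(d₂) = 0.771549,  e^(−rT) = 0.880317
E₀ = V₀·N(d₁) − D·e^(−rT)·N(d₂)
   = 423.9141·0.884473 − 309.9967·0.880317·0.771549 = 164.388410
B₀ = V₀ − E₀ = 423.9141 − 164.388410 = 259.525690
spread = −(1/T)·ln(B₀/D) − r = −(1/7.2842)·ln(259.525690/309.9967) − 0.0175 = 0.00689608

spread=0.0069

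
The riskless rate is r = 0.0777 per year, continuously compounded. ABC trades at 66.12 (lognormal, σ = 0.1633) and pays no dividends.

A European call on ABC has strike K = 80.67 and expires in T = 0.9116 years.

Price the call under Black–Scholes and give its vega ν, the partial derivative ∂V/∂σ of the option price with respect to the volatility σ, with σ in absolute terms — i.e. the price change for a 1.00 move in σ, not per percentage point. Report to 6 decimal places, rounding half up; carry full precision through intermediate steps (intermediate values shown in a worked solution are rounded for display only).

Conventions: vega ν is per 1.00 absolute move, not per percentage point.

σ√T = 0.1633·√0.9116 = 0.155915
d₁ = (ln(S/K) + (r+σ²/2)T) / (σ√T) = (ln(66.12/80.67) + (0.0777+0.1633²/2)·0.9116) / 0.155915 = (-0.198895 + 0.082986) / 0.155915 = -0.743413
d₂ = d₁ − σ√T = -0.743413 − 0.155915 = -0.899328
e^{−rT} = 0.931619
N(d₁) = 0.228616,  N(d₂) = 0.184239
Call price V = S·N(d₁) − K·e^{−rT}·N(d₂) = 15.116074 − 13.846234 = 1.269839
φ(d₁) = (1/√(2π))·e^{−d₁²/2} = 0.302622
ν = S·φ(d₁)·√T = 19.104504

price = 1.269839
ν = 19.104504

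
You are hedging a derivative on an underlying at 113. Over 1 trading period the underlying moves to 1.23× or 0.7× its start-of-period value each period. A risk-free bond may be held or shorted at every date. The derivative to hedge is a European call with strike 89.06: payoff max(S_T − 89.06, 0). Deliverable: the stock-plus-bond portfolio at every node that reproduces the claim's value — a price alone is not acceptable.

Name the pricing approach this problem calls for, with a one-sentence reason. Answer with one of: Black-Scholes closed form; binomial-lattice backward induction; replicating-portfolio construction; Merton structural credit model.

framework: replicating-portfolio construction

Key observation: what is demanded is not a single number but the (Δ, B) position at each node of the 1.23/0.7 tree starting at 113; constructing those positions is the replicating-portfolio method.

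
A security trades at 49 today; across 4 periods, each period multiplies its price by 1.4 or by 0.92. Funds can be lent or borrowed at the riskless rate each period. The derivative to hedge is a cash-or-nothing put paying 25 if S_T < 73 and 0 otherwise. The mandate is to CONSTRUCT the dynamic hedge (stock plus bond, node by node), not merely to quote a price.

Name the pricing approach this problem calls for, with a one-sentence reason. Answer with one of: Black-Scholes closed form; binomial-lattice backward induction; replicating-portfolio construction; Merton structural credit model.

framework: replicating-portfolio construction

Key observation: a price alone would not answer the question — the per-node share/bond construction on the spot-49, 1.4/0.92 tree is required, and only the replicating-portfolio method yields it.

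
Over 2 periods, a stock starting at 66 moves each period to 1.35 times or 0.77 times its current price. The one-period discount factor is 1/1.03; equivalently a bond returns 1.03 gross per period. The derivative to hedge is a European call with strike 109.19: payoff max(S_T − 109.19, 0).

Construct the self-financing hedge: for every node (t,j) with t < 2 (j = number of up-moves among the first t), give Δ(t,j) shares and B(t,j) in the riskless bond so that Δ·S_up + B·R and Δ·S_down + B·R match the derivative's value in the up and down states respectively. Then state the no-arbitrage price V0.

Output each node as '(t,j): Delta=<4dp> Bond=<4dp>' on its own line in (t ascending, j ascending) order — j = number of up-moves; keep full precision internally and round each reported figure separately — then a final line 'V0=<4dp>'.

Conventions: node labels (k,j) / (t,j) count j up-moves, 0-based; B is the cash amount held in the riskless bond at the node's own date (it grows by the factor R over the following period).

Arbitrage-free pricing uses the up-move probability p* = (R−d)/(u−d) = 0.4483, discounting each step at R = 1.03.
Terminal payoffs: V(2,0)=0.0000, V(2,1)=0.0000, V(2,2)=11.0950
(1,0): S=50.8200. Δ = (V_up−V_dn)/(S_up−S_dn) = (0.0000−0.0000)/(68.6070−39.1314) = 0.0000. V = [p*·0.0000 + (1−p*)·0.0000]/1.03 = 0.0000. B = V − Δ·S = 0.0000.
(1,1): S=89.1000. Δ = (V_up−V_dn)/(S_up−S_dn) = (11.0950−0.0000)/(120.2850−68.6070) = 0.2147. V = [p*·11.0950 + (1−p*)·0.0000]/1.03 = 4.8288. B = V − Δ·S = -14.3006.
(0,0): S=66.0000. Δ = (V_up−V_dn)/(S_up−S_dn) = (4.8288−0.0000)/(89.1000−50.8200) = 0.1261. V = [p*·4.8288 + (1−p*)·0.0000]/1.03 = 2.1016. B = V − Δ·S = -6.2239.
Verification: the root portfolio costs Δ(0,0)·S0 + B(0,0) = 2.1016, matching V0.

(0,0): Delta=0.1261 Bond=-6.2239
(1,0): Delta=0.0000 Bond=0.0000
(1,1): Delta=0.2147 Bond=-14.3006
V0=2.1016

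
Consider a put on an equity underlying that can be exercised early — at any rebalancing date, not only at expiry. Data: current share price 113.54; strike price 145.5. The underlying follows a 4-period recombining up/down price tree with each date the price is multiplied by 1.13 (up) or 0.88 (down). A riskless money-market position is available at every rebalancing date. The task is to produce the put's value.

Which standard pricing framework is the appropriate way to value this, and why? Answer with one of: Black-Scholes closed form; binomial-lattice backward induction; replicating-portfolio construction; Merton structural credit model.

framework: binomial-lattice backward induction

Key observation: early exercise of the strike-145.5 put must be checked at each of the 4 dates (spot 113.54), which forces a node-by-node comparison of intrinsic and continuation value backward from expiry.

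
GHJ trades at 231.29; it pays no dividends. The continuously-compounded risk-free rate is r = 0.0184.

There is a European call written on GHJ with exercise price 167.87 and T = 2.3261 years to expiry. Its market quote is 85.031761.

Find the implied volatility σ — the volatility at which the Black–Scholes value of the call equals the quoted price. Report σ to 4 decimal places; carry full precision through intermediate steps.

At σ = 0.3464 the Black–Scholes value reproduces the quote:
σ√T = 0.3464·√2.3261 = 0.528314
d₁ = (ln(S/K) + (r+σ²/2)T) / (σ√T) = (ln(231.29/167.87) + (0.0184+0.3464²/2)·2.3261) / 0.528314 = (0.320482 + 0.182358) / 0.528314 = 0.951784
d₂ = d₁ − σ√T = 0.951784 − 0.528314 = 0.423470
e^{−rT} = 0.958103
N(d₁) = 0.829397,  N(d₂) = 0.664024
V = S·N(d₁) − K·e^{−rT}·N(d₂) = 191.831143 − 106.799381 = 85.031761 (the observed quote) — the price is monotone increasing in volatility, hence this σ is the only solution

sigma = 0.3464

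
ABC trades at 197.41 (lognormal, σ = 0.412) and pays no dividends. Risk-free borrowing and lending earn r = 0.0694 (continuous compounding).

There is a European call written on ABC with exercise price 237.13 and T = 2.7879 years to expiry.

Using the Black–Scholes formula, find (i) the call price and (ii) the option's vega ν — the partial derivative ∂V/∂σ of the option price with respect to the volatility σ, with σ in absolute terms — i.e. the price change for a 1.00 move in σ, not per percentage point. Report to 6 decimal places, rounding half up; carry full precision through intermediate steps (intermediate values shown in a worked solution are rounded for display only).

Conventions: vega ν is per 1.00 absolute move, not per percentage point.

price = 53.861836
ν = 123.303487

σ√T = 0.412·√2.7879 = 0.687917
d₁ = (ln(S/K) + (r+σ²/2)T) / (σ√T) = (ln(197.41/237.13) + (0.0694+0.412²/2)·2.7879) / 0.687917 = (-0.183326 + 0.430095) / 0.687917 = 0.358720
d₂ = d₁ − σ√T = 0.358720 − 0.687917 = -0.329197
e^{−rT} = 0.824086
N(d₁) = 0.640098,  N(d₂) = 0.371003
Call price V = S·N(d₁) − K·e^{−rT}·N(d₂) = 126.361661 − 72.499825 = 53.861836
φ(d₁) = (1/√(2π))·e^{−d₁²/2} = 0.374083
ν = S·φ(d₁)·√T = 123.303487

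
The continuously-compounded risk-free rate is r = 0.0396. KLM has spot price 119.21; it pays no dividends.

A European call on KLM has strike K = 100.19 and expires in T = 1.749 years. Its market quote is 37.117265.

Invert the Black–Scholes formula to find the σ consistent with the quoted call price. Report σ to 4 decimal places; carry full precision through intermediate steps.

sigma = 0.3966

At σ = 0.3966 the Black–Scholes value reproduces the quote:
σ√T = 0.3966·√1.749 = 0.524503
d₁ = (ln(S/K) + (r+σ²/2)T) / (σ√T) = (ln(119.21/100.19) + (0.0396+0.3966²/2)·1.749) / 0.524503 = (0.173818 + 0.206812) / 0.524503 = 0.725697
d₂ = d₁ − σ√T = 0.725697 − 0.524503 = 0.201195
e^{−rT} = 0.933084
N(d₁) = 0.765988,  N(d₂) = 0.579727
V = S·N(d₁) − K·e^{−rT}·N(d₂) = 91.313411 − 54.196145 = 37.117265 (the observed quote) — the price is monotone increasing in volatility, hence this σ is the only solution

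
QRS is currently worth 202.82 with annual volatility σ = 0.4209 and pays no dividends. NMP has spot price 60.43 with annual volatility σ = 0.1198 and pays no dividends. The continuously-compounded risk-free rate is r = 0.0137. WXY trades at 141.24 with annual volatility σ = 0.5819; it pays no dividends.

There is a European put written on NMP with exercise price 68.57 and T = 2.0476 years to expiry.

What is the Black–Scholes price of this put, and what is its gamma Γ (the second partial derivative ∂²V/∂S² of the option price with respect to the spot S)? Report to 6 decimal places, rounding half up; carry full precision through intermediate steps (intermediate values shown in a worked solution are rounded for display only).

price = 8.155135
Γ = 0.034191

σ√T = 0.1198·√2.0476 = 0.171427
d₁ = (ln(S/K) + (r+σ²/2)T) / (σ√T) = (ln(60.43/68.57) + (0.0137+0.1198²/2)·2.0476) / 0.171427 = (-0.126369 + 0.042746) / 0.171427 = -0.487809
d₂ = d₁ − σ√T = -0.487809 − 0.171427 = -0.659236
e^{−rT} = 0.972338
N(−d₁) = 0.687158,  N(−d₂) = 0.745128
Put price V = K·e^{−rT}·N(−d₂) − S·N(−d₁) = 49.680064 − 41.524930 = 8.155135
φ(d₁) = (1/√(2π))·e^{−d₁²/2} = 0.354192
Γ = φ(d₁) / (S·σ·√T) = 0.034191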